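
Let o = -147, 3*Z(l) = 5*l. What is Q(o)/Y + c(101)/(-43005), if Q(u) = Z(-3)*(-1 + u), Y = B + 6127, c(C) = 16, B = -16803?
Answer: -7998629/114780345 ≈ -0.069686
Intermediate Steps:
Z(l) = 5*l/3 (Z(l) = (5*l)/3 = 5*l/3)
Y = -10676 (Y = -16803 + 6127 = -10676)
Q(u) = 5 - 5*u (Q(u) = ((5/3)*(-3))*(-1 + u) = -5*(-1 + u) = 5 - 5*u)
Q(o)/Y + c(101)/(-43005) = (5 - 5*(-147))/(-10676) + 16/(-43005) = (5 + 735)*(-1/10676) + 16*(-1/43005) = 740*(-1/10676) - 16/43005 = -185/2669 - 16/43005 = -7998629/114780345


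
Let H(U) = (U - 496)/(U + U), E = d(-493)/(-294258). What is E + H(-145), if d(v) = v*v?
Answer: 29533792/21333705 ≈ 1.3844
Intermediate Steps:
d(v) = v**2
E = -243049/294258 (E = (-493)**2/(-294258) = 243049*(-1/294258) = -243049/294258 ≈ -0.82597)
H(U) = (-496 + U)/(2*U) (H(U) = (-496 + U)/((2*U)) = (-496 + U)*(1/(2*U)) = (-496 + U)/(2*U))
E + H(-145) = -243049/294258 + (1/2)*(-496 - 145)/(-145) = -243049/294258 + (1/2)*(-1/145)*(-641) = -243049/294258 + 641/290 = 29533792/21333705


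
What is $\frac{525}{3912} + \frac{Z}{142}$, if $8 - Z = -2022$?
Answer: $\frac{1335985}{92584} \approx 14.43$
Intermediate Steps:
$Z = 2030$ ($Z = 8 - -2022 = 8 + 2022 = 2030$)
$\frac{525}{3912} + \frac{Z}{142} = \frac{525}{3912} + \frac{2030}{142} = 525 \cdot \frac{1}{3912} + 2030 \cdot \frac{1}{142} = \frac{175}{1304} + \frac{1015}{71} = \frac{1335985}{92584}$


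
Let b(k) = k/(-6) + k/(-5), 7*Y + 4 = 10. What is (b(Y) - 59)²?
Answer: 4309776/1225 ≈ 3518.2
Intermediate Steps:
Y = 6/7 (Y = -4/7 + (⅐)*10 = -4/7 + 10/7 = 6/7 ≈ 0.85714)
b(k) = -11*k/30 (b(k) = k*(-⅙) + k*(-⅕) = -k/6 - k/5 = -11*k/30)
(b(Y) - 59)² = (-11/30*6/7 - 59)² = (-11/35 - 59)² = (-2076/35)² = 4309776/1225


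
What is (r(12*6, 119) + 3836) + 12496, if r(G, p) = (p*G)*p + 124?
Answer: 1036048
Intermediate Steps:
r(G, p) = 124 + G*p² (r(G, p) = (G*p)*p + 124 = G*p² + 124 = 124 + G*p²)
(r(12*6, 119) + 3836) + 12496 = ((124 + (12*6)*119²) + 3836) + 12496 = ((124 + 72*14161) + 3836) + 12496 = ((124 + 1019592) + 3836) + 12496 = (1019716 + 3836) + 12496 = 1023552 + 12496 = 1036048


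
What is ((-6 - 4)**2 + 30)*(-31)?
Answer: -4030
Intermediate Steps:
((-6 - 4)**2 + 30)*(-31) = ((-10)**2 + 30)*(-31) = (100 + 30)*(-31) = 130*(-31) = -4030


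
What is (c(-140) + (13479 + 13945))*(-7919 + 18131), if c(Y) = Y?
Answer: 278624208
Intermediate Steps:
(c(-140) + (13479 + 13945))*(-7919 + 18131) = (-140 + (13479 + 13945))*(-7919 + 18131) = (-140 + 27424)*10212 = 27284*10212 = 278624208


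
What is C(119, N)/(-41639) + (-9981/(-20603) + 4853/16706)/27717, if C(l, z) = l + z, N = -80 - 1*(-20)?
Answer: -551754693085699/397236779597120034 ≈ -0.0013890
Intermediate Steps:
N = -60 (N = -80 + 20 = -60)
C(119, N)/(-41639) + (-9981/(-20603) + 4853/16706)/27717 = (119 - 60)/(-41639) + (-9981/(-20603) + 4853/16706)/27717 = 59*(-1/41639) + (-9981*(-1/20603) + 4853*(1/16706))*(1/27717) = -59/41639 + (9981/20603 + 4853/16706)*(1/27717) = -59/41639 + (266728945/344193718)*(1/27717) = -59/41639 + 266728945/9540017281806 = -551754693085699/397236779597120034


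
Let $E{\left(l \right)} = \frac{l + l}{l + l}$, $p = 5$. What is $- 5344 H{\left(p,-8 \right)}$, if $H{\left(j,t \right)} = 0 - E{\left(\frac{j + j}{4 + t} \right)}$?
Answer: $5344$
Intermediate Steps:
$E{\left(l \right)} = 1$ ($E{\left(l \right)} = \frac{2 l}{2 l} = 2 l \frac{1}{2 l} = 1$)
$H{\left(j,t \right)} = -1$ ($H{\left(j,t \right)} = 0 - 1 = -1$)
$- 5344 H{\left(p,-8 \right)} = \left(-5344\right) \left(-1\right) = 5344$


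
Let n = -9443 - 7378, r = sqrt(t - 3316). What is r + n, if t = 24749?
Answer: -16821 + sqrt(21433) ≈ -16675.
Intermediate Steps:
r = sqrt(21433) (r = sqrt(24749 - 3316) = sqrt(21433) ≈ 146.40)
n = -16821
r + n = sqrt(21433) - 16821 = -16821 + sqrt(21433)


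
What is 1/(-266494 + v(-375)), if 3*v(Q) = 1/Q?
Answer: -1125/299805751 ≈ -3.7524e-6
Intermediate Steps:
v(Q) = 1/(3*Q)
1/(-266494 + v(-375)) = 1/(-266494 + (1/3)/(-375)) = 1/(-266494 + (1/3)*(-1/375)) = 1/(-266494 - 1/1125) = 1/(-299805751/1125) = -1125/299805751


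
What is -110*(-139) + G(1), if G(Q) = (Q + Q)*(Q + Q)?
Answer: 15294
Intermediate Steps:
G(Q) = 4*Q**2 (G(Q) = (2*Q)*(2*Q) = 4*Q**2)
-110*(-139) + G(1) = -110*(-139) + 4*1**2 = 15290 + 4*1 = 15290 + 4 = 15294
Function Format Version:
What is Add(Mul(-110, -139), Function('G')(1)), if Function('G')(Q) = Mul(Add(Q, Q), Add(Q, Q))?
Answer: 15294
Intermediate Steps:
Function('G')(Q) = Mul(4, Pow(Q, 2)) (Function('G')(Q) = Mul(Mul(2, Q), Mul(2, Q)) = Mul(4, Pow(Q, 2)))
Add(Mul(-110, -139), Function('G')(1)) = Add(Mul(-110, -139), Mul(4, Pow(1, 2))) = Add(15290, Mul(4, 1)) = Add(15290, 4) = 15294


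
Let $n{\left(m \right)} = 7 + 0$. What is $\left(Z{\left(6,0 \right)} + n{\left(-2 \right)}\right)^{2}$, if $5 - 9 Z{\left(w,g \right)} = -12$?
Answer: $\frac{6400}{81} \approx 79.012$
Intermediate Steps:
$Z{\left(w,g \right)} = \frac{17}{9}$ ($Z{\left(w,g \right)} = \frac{5}{9} - - \frac{4}{3} = \frac{5}{9} + \frac{4}{3} = \frac{17}{9}$)
$n{\left(m \right)} = 7$
$\left(Z{\left(6,0 \right)} + n{\left(-2 \right)}\right)^{2} = \left(\frac{17}{9} + 7\right)^{2} = \left(\frac{80}{9}\right)^{2} = \frac{6400}{81}$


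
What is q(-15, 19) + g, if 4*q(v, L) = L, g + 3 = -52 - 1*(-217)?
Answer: 667/4 ≈ 166.75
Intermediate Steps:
g = 162 (g = -3 + (-52 - 1*(-217)) = -3 + (-52 + 217) = -3 + 165 = 162)
q(v, L) = L/4
q(-15, 19) + g = (¼)*19 + 162 = 19/4 + 162 = 667/4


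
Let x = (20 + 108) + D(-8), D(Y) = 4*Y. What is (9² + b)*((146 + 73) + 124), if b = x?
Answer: 60711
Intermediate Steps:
x = 96 (x = (20 + 108) + 4*(-8) = 128 - 32 = 96)
b = 96
(9² + b)*((146 + 73) + 124) = (9² + 96)*((146 + 73) + 124) = (81 + 96)*(219 + 124) = 177*343 = 60711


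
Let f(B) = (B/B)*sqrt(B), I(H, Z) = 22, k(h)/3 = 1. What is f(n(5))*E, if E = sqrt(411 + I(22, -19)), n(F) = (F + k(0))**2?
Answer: 8*sqrt(433) ≈ 166.47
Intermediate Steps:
k(h) = 3 (k(h) = 3*1 = 3)
n(F) = (3 + F)**2 (n(F) = (F + 3)**2 = (3 + F)**2)
f(B) = sqrt(B) (f(B) = 1*sqrt(B) = sqrt(B))
E = sqrt(433) (E = sqrt(411 + 22) = sqrt(433) ≈ 20.809)
f(n(5))*E = sqrt((3 + 5)**2)*sqrt(433) = sqrt(8**2)*sqrt(433) = sqrt(64)*sqrt(433) = 8*sqrt(433)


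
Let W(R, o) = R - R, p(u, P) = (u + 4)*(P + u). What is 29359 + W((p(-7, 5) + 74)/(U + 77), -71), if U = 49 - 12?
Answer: 29359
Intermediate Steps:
p(u, P) = (4 + u)*(P + u)
U = 37
W(R, o) = 0
29359 + W((p(-7, 5) + 74)/(U + 77), -71) = 29359 + 0 = 29359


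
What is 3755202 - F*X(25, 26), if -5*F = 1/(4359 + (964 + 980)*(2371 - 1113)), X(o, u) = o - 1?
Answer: 15333184478378/4083185 ≈ 3.7552e+6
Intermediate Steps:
X(o, u) = -1 + o
F = -1/12249555 (F = -1/(5*(4359 + (964 + 980)*(2371 - 1113))) = -1/(5*(4359 + 1944*1258)) = -1/(5*(4359 + 2445552)) = -1/5/2449911 = -1/5*1/2449911 = -1/12249555 ≈ -8.1636e-8)
3755202 - F*X(25, 26) = 3755202 - (-1)*(-1 + 25)/12249555 = 3755202 - (-1)*24/12249555 = 3755202 - 1*(-8/4083185) = 3755202 + 8/4083185 = 15333184478378/4083185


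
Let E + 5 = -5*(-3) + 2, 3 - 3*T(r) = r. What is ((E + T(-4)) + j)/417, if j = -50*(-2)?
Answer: 343/1251 ≈ 0.27418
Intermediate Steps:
T(r) = 1 - r/3
E = 12 (E = -5 + (-5*(-3) + 2) = -5 + (15 + 2) = -5 + 17 = 12)
j = 100
((E + T(-4)) + j)/417 = ((12 + (1 - 1/3*(-4))) + 100)/417 = ((12 + (1 + 4/3)) + 100)/417 = ((12 + 7/3) + 100)/417 = (43/3 + 100)/417 = (1/417)*(343/3) = 343/1251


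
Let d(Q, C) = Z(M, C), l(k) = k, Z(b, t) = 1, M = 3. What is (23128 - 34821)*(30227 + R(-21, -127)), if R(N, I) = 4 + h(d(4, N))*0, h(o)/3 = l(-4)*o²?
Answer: -353491083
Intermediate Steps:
d(Q, C) = 1
h(o) = -12*o² (h(o) = 3*(-4*o²) = -12*o²)
R(N, I) = 4 (R(N, I) = 4 - 12*1²*0 = 4 - 12*1*0 = 4 - 12*0 = 4 + 0 = 4)
(23128 - 34821)*(30227 + R(-21, -127)) = (23128 - 34821)*(30227 + 4) = -11693*30231 = -353491083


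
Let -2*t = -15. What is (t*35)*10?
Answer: 2625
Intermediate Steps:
t = 15/2 (t = -1/2*(-15) = 15/2 ≈ 7.5000)
(t*35)*10 = ((15/2)*35)*10 = (525/2)*10 = 2625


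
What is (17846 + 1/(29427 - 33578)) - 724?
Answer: 71073421/4151 ≈ 17122.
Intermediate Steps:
(17846 + 1/(29427 - 33578)) - 724 = (17846 + 1/(-4151)) - 724 = (17846 - 1/4151) - 724 = 74078745/4151 - 724 = 71073421/4151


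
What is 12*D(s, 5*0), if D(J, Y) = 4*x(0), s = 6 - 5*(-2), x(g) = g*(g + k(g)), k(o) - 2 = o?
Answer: 0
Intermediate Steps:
k(o) = 2 + o
x(g) = g*(2 + 2*g) (x(g) = g*(g + (2 + g)) = g*(2 + 2*g))
s = 16 (s = 6 + 10 = 16)
D(J, Y) = 0 (D(J, Y) = 4*(2*0*(1 + 0)) = 4*(2*0*1) = 4*0 = 0)
12*D(s, 5*0) = 12*0 = 0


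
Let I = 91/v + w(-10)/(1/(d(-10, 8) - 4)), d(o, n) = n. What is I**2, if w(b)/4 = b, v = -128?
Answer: 423166041/16384 ≈ 25828.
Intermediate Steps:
w(b) = 4*b
I = -20571/128 (I = 91/(-128) + (4*(-10))/(1/(8 - 4)) = 91*(-1/128) - 40/(1/4) = -91/128 - 40/1/4 = -91/128 - 40*4 = -91/128 - 160 = -20571/128 ≈ -160.71)
I**2 = (-20571/128)**2 = 423166041/16384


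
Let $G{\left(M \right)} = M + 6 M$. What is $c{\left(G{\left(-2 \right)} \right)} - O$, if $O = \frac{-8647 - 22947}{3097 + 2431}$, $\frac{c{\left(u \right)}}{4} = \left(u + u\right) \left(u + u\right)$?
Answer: $\frac{8683701}{2764} \approx 3141.7$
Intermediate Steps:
$G{\left(M \right)} = 7 M$
$c{\left(u \right)} = 16 u^{2}$ ($c{\left(u \right)} = 4 \left(u + u\right) \left(u + u\right) = 4 \cdot 2 u 2 u = 4 \cdot 4 u^{2} = 16 u^{2}$)
$O = - \frac{15797}{2764}$ ($O = - \frac{31594}{5528} = \left(-31594\right) \frac{1}{5528} = - \frac{15797}{2764} \approx -5.7153$)
$c{\left(G{\left(-2 \right)} \right)} - O = 16 \left(7 \left(-2\right)\right)^{2} - - \frac{15797}{2764} = 16 \left(-14\right)^{2} + \frac{15797}{2764} = 16 \cdot 196 + \frac{15797}{2764} = 3136 + \frac{15797}{2764} = \frac{8683701}{2764}$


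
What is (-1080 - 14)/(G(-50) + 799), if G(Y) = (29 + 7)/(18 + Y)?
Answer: -8752/6383 ≈ -1.3711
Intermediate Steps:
G(Y) = 36/(18 + Y)
(-1080 - 14)/(G(-50) + 799) = (-1080 - 14)/(36/(18 - 50) + 799) = -1094/(36/(-32) + 799) = -1094/(36*(-1/32) + 799) = -1094/(-9/8 + 799) = -1094/6383/8 = -1094*8/6383 = -8752/6383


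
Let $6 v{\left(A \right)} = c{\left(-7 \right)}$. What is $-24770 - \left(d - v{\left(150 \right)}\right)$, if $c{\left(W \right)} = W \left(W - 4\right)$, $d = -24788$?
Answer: $\frac{185}{6} \approx 30.833$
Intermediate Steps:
$c{\left(W \right)} = W \left(-4 + W\right)$
$v{\left(A \right)} = \frac{77}{6}$ ($v{\left(A \right)} = \frac{\left(-7\right) \left(-4 - 7\right)}{6} = \frac{\left(-7\right) \left(-11\right)}{6} = \frac{1}{6} \cdot 77 = \frac{77}{6}$)
$-24770 - \left(d - v{\left(150 \right)}\right) = -24770 + \left(\frac{77}{6} - -24788\right) = -24770 + \left(\frac{77}{6} + 24788\right) = -24770 + \frac{148805}{6} = \frac{185}{6}$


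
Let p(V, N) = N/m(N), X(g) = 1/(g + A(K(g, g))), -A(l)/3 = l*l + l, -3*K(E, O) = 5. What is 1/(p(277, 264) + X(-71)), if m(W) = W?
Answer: 223/220 ≈ 1.0136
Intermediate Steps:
K(E, O) = -5/3 (K(E, O) = -⅓*5 = -5/3)
A(l) = -3*l - 3*l² (A(l) = -3*(l*l + l) = -3*(l² + l) = -3*(l + l²) = -3*l - 3*l²)
X(g) = 1/(-10/3 + g) (X(g) = 1/(g - 3*(-5/3)*(1 - 5/3)) = 1/(g - 3*(-5/3)*(-⅔)) = 1/(g - 10/3) = 1/(-10/3 + g))
p(V, N) = 1 (p(V, N) = N/N = 1)
1/(p(277, 264) + X(-71)) = 1/(1 + 3/(-10 + 3*(-71))) = 1/(1 + 3/(-10 - 213)) = 1/(1 + 3/(-223)) = 1/(1 + 3*(-1/223)) = 1/(1 - 3/223) = 1/(220/223) = 223/220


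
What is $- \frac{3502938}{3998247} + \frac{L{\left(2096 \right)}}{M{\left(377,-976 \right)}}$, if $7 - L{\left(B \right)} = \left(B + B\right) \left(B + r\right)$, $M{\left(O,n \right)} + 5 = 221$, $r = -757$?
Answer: $- \frac{2493693433735}{95957928} \approx -25987.0$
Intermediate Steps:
$M{\left(O,n \right)} = 216$ ($M{\left(O,n \right)} = -5 + 221 = 216$)
$L{\left(B \right)} = 7 - 2 B \left(-757 + B\right)$ ($L{\left(B \right)} = 7 - \left(B + B\right) \left(B - 757\right) = 7 - 2 B \left(-757 + B\right)$)
$- \frac{3502938}{3998247} + \frac{L{\left(2096 \right)}}{M{\left(377,-976 \right)}} = - \frac{3502938}{3998247} + \frac{7 - 2 \cdot 2096^{2} + 1514 \cdot 2096}{216} = \left(-3502938\right) \frac{1}{3998247} + \left(7 - 8786432 + 3173344\right) \frac{1}{216} = - \frac{1167646}{1332749} + \left(7 - 8786432 + 3173344\right) \frac{1}{216} = - \frac{1167646}{1332749} - \frac{1871027}{72} = - \frac{2493693433735}{95957928}$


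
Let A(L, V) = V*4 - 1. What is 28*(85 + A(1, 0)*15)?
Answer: 1960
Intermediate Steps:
A(L, V) = -1 + 4*V (A(L, V) = 4*V - 1 = -1 + 4*V)
28*(85 + A(1, 0)*15) = 28*(85 + (-1 + 4*0)*15) = 28*(85 + (-1 + 0)*15) = 28*(85 - 1*15) = 28*(85 - 15) = 28*70 = 1960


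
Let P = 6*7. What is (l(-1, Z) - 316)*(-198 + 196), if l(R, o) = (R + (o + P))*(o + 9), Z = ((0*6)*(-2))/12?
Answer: -106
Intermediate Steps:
P = 42
Z = 0 (Z = (0*(-2))*(1/12) = 0*(1/12) = 0)
l(R, o) = (9 + o)*(42 + R + o) (l(R, o) = (R + (o + 42))*(o + 9) = (R + (42 + o))*(9 + o) = (42 + R + o)*(9 + o) = (9 + o)*(42 + R + o))
(l(-1, Z) - 316)*(-198 + 196) = ((378 + 0² + 9*(-1) + 51*0 - 1*0) - 316)*(-198 + 196) = ((378 + 0 - 9 + 0 + 0) - 316)*(-2) = (369 - 316)*(-2) = 53*(-2) = -106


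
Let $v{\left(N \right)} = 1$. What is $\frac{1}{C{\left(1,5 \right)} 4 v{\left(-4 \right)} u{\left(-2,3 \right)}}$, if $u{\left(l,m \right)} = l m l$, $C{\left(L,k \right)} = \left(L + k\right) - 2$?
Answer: $\frac{1}{192} \approx 0.0052083$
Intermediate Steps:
$C{\left(L,k \right)} = -2 + L + k$
$u{\left(l,m \right)} = m l^{2}$
$\frac{1}{C{\left(1,5 \right)} 4 v{\left(-4 \right)} u{\left(-2,3 \right)}} = \frac{1}{\left(-2 + 1 + 5\right) 4 \cdot 1 \cdot 3 \left(-2\right)^{2}} = \frac{1}{4 \cdot 4 \cdot 1 \cdot 3 \cdot 4} = \frac{1}{16 \cdot 1 \cdot 12} = \frac{1}{16 \cdot 12} = \frac{1}{192}$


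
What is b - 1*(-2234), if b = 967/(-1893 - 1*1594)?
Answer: 7788991/3487 ≈ 2233.7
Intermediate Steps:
b = -967/3487 (b = 967/(-1893 - 1594) = 967/(-3487) = 967*(-1/3487) = -967/3487 ≈ -0.27732)
b - 1*(-2234) = -967/3487 - 1*(-2234) = -967/3487 + 2234 = 7788991/3487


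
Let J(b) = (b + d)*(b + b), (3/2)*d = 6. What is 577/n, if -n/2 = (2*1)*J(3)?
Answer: -577/168 ≈ -3.4345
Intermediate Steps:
d = 4 (d = (2/3)*6 = 4)
J(b) = 2*b*(4 + b) (J(b) = (b + 4)*(b + b) = (4 + b)*(2*b) = 2*b*(4 + b))
n = -168 (n = -2*2*1*2*3*(4 + 3) = -4*2*3*7 = -4*42 = -2*84 = -168)
577/n = 577/(-168) = 577*(-1/168) = -577/168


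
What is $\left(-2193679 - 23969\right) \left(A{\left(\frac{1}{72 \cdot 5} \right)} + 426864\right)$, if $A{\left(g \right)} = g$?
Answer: $- \frac{14199511530482}{15} \approx -9.4663 \cdot 10^{11}$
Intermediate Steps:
$\left(-2193679 - 23969\right) \left(A{\left(\frac{1}{72 \cdot 5} \right)} + 426864\right) = \left(-2193679 - 23969\right) \left(\frac{1}{72 \cdot 5} + 426864\right) = - 2217648 \left(\frac{1}{360} + 426864\right) = \left(-2217648\right) \frac{153671041}{360} = - \frac{14199511530482}{15}$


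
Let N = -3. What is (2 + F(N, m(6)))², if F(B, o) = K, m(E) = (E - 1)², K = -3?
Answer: 1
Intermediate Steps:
m(E) = (-1 + E)²
F(B, o) = -3
(2 + F(N, m(6)))² = (2 - 3)² = (-1)² = 1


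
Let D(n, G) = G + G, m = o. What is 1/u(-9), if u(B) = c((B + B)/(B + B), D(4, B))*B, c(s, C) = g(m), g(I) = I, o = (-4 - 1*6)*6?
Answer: 1/540 ≈ 0.0018519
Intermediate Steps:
o = -60 (o = (-4 - 6)*6 = -10*6 = -60)
m = -60
D(n, G) = 2*G
c(s, C) = -60
u(B) = -60*B
1/u(-9) = 1/(-60*(-9)) = 1/540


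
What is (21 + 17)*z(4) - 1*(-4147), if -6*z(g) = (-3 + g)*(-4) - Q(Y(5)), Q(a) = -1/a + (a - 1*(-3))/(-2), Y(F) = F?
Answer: 62186/15 ≈ 4145.7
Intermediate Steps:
Q(a) = -3/2 - 1/a - a/2 (Q(a) = -1/a + (a + 3)*(-½) = -1/a + (3 + a)*(-½) = -1/a + (-3/2 - a/2) = -3/2 - 1/a - a/2)
z(g) = -27/10 + 2*g/3 (z(g) = -((-3 + g)*(-4) - (-2 - 1*5*(3 + 5))/(2*5))/6 = -((12 - 4*g) - (-2 - 1*5*8)/(2*5))/6 = -((12 - 4*g) - (-2 - 40)/(2*5))/6 = -((12 - 4*g) - (-42)/(2*5))/6 = -((12 - 4*g) - 1*(-21/5))/6 = -((12 - 4*g) + 21/5)/6 = -(81/5 - 4*g)/6 = -27/10 + 2*g/3)
(21 + 17)*z(4) - 1*(-4147) = (21 + 17)*(-27/10 + (⅔)*4) - 1*(-4147) = 38*(-27/10 + 8/3) + 4147 = 38*(-1/30) + 4147 = -19/15 + 4147 = 62186/15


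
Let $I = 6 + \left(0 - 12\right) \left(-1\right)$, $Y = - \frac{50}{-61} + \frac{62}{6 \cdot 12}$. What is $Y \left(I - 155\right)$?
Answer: $- \frac{505667}{2196} \approx -230.27$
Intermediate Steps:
$Y = \frac{3691}{2196}$ ($Y = \left(-50\right) \left(- \frac{1}{61}\right) + \frac{62}{72} = \frac{50}{61} + 62 \cdot \frac{1}{72} = \frac{50}{61} + \frac{31}{36} = \frac{3691}{2196} \approx 1.6808$)
$I = 18$ ($I = 6 + \left(0 - 12\right) \left(-1\right) = 6 - -12 = 6 + 12 = 18$)
$Y \left(I - 155\right) = \frac{3691 \left(18 - 155\right)}{2196} = \frac{3691}{2196} \left(-137\right) = - \frac{505667}{2196}$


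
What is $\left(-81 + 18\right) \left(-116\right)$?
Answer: $7308$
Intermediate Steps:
$\left(-81 + 18\right) \left(-116\right) = \left(-63\right) \left(-116\right) = 7308$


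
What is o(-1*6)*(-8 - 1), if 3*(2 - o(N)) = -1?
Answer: -21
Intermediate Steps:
o(N) = 7/3 (o(N) = 2 - 1/3*(-1) = 2 + 1/3 = 7/3)
o(-1*6)*(-8 - 1) = 7*(-8 - 1)/3 = (7/3)*(-9) = -21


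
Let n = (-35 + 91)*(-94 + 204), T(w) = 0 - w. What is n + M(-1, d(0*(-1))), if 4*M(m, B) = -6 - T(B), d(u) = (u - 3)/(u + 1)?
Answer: 24631/4 ≈ 6157.8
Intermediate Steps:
T(w) = -w
d(u) = (-3 + u)/(1 + u)
n = 6160 (n = 56*110 = 6160)
M(m, B) = -3/2 + B/4 (M(m, B) = (-6 - (-1)*B)/4 = (-6 + B)/4 = -3/2 + B/4)
n + M(-1, d(0*(-1))) = 6160 + (-3/2 + ((-3 + 0*(-1))/(1 + 0*(-1)))/4) = 6160 + (-3/2 + ((-3 + 0)/(1 + 0))/4) = 6160 + (-3/2 + (-3/1)/4) = 6160 + (-3/2 + (1*(-3))/4) = 6160 + (-3/2 + (1/4)*(-3)) = 6160 + (-3/2 - 3/4) = 6160 - 9/4 = 24631/4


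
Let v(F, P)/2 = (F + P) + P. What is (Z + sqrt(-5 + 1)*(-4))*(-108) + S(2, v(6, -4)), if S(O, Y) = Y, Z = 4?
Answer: -436 + 864*I ≈ -436.0 + 864.0*I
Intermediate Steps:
v(F, P) = 2*F + 4*P (v(F, P) = 2*((F + P) + P) = 2*(F + 2*P) = 2*F + 4*P)
(Z + sqrt(-5 + 1)*(-4))*(-108) + S(2, v(6, -4)) = (4 + sqrt(-5 + 1)*(-4))*(-108) + (2*6 + 4*(-4)) = (4 + sqrt(-4)*(-4))*(-108) + (12 - 16) = (4 + (2*I)*(-4))*(-108) - 4 = (4 - 8*I)*(-108) - 4 = (-432 + 864*I) - 4 = -436 + 864*I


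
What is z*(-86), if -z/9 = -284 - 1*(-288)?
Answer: 3096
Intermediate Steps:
z = -36 (z = -9*(-284 - 1*(-288)) = -9*(-284 + 288) = -9*4 = -36)
z*(-86) = -36*(-86) = 3096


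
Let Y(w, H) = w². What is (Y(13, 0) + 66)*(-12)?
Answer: -2820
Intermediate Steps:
(Y(13, 0) + 66)*(-12) = (13² + 66)*(-12) = (169 + 66)*(-12) = 235*(-12) = -2820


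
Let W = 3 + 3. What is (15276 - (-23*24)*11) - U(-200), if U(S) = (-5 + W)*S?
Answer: 21548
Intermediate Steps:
W = 6
U(S) = S (U(S) = (-5 + 6)*S = 1*S = S)
(15276 - (-23*24)*11) - U(-200) = (15276 - (-23*24)*11) - 1*(-200) = (15276 - (-552)*11) + 200 = (15276 - 1*(-6072)) + 200 = (15276 + 6072) + 200 = 21348 + 200 = 21548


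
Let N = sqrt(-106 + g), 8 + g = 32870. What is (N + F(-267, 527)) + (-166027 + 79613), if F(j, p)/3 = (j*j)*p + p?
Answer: 112623076 + 2*sqrt(8189) ≈ 1.1262e+8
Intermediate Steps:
g = 32862 (g = -8 + 32870 = 32862)
F(j, p) = 3*p + 3*p*j**2 (F(j, p) = 3*((j*j)*p + p) = 3*(j**2*p + p) = 3*(p*j**2 + p) = 3*(p + p*j**2) = 3*p + 3*p*j**2)
N = 2*sqrt(8189) (N = sqrt(-106 + 32862) = sqrt(32756) = 2*sqrt(8189) ≈ 180.99)
(N + F(-267, 527)) + (-166027 + 79613) = (2*sqrt(8189) + 3*527*(1 + (-267)**2)) + (-166027 + 79613) = (2*sqrt(8189) + 3*527*(1 + 71289)) - 86414 = (2*sqrt(8189) + 3*527*71290) - 86414 = (2*sqrt(8189) + 112709490) - 86414 = (112709490 + 2*sqrt(8189)) - 86414 = 112623076 + 2*sqrt(8189)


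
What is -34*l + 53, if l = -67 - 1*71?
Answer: 4745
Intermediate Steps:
l = -138 (l = -67 - 71 = -138)
-34*l + 53 = -34*(-138) + 53 = 4692 + 53 = 4745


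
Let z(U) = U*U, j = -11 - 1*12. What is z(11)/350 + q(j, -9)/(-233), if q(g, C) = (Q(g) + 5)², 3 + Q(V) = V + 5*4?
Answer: 27843/81550 ≈ 0.34142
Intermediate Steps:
Q(V) = 17 + V (Q(V) = -3 + (V + 5*4) = -3 + (V + 20) = -3 + (20 + V) = 17 + V)
j = -23 (j = -11 - 12 = -23)
q(g, C) = (22 + g)² (q(g, C) = ((17 + g) + 5)² = (22 + g)²)
z(U) = U²
z(11)/350 + q(j, -9)/(-233) = 11²/350 + (22 - 23)²/(-233) = 121*(1/350) + (-1)²*(-1/233) = 121/350 + 1*(-1/233) = 121/350 - 1/233 = 27843/81550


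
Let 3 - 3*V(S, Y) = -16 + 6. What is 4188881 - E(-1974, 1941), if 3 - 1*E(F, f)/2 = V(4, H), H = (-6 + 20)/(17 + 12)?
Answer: 12566651/3 ≈ 4.1889e+6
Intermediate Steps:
H = 14/29 ≈ 0.48276
V(S, Y) = 13/3 (V(S, Y) = 1 - (-16 + 6)/3 = 1 - ⅓*(-10) = 1 + 10/3 = 13/3)
E(F, f) = -8/3 (E(F, f) = 6 - 2*13/3 = 6 - 26/3 = -8/3)
4188881 - E(-1974, 1941) = 4188881 - 1*(-8/3) = 4188881 + 8/3 = 12566651/3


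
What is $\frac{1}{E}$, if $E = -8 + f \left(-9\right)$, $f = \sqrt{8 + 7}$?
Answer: $\frac{8}{1151} - \frac{9 \sqrt{15}}{1151} \approx -0.023333$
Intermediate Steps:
$f = \sqrt{15} \approx 3.873$
$E = -8 - 9 \sqrt{15}$ ($E = -8 + \sqrt{15} \left(-9\right) = -8 - 9 \sqrt{15} \approx -42.857$)
$\frac{1}{E} = \frac{1}{-8 - 9 \sqrt{15}}$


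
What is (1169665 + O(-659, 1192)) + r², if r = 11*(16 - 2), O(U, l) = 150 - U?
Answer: 1194190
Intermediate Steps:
r = 154 (r = 11*14 = 154)
(1169665 + O(-659, 1192)) + r² = (1169665 + (150 - 1*(-659))) + 154² = (1169665 + (150 + 659)) + 23716 = (1169665 + 809) + 23716 = 1170474 + 23716 = 1194190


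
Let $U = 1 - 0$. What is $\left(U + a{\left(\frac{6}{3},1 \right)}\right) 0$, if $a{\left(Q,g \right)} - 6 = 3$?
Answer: $0$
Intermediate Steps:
$a{\left(Q,g \right)} = 9$ ($a{\left(Q,g \right)} = 6 + 3 = 9$)
$U = 1$ ($U = 1 + 0 = 1$)
$\left(U + a{\left(\frac{6}{3},1 \right)}\right) 0 = \left(1 + 9\right) 0 = 10 \cdot 0 = 0$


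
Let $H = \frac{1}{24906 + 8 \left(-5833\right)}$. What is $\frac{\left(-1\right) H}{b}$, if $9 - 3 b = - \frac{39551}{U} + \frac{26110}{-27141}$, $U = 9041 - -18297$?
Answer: $\frac{1112970987}{92091548673047} \approx 1.2085 \cdot 10^{-5}$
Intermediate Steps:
$U = 27338$ ($U = 9041 + 18297 = 27338$)
$H = - \frac{1}{21758}$ ($H = \frac{1}{24906 - 46664} = \frac{1}{-21758} = - \frac{1}{21758} \approx -4.596 \cdot 10^{-5}$)
$b = \frac{8465074793}{2225941974}$ ($b = 3 - \frac{- \frac{39551}{27338} + \frac{26110}{-27141}}{3} = 3 - \frac{\left(-39551\right) \frac{1}{27338} + 26110 \left(- \frac{1}{27141}\right)}{3} = 3 - \frac{- \frac{39551}{27338} - \frac{26110}{27141}}{3} = 3 - - \frac{1787248871}{2225941974} = 3 + \frac{1787248871}{2225941974} = \frac{8465074793}{2225941974} \approx 3.8029$)
$\frac{\left(-1\right) H}{b} = \frac{\left(-1\right) \left(- \frac{1}{21758}\right)}{\frac{8465074793}{2225941974}} = \frac{1}{21758} \cdot \frac{2225941974}{8465074793} = \frac{1112970987}{92091548673047}$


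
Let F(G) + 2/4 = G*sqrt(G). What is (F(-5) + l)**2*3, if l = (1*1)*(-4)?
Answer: -1257/4 + 135*I*sqrt(5) ≈ -314.25 + 301.87*I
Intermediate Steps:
F(G) = -1/2 + G**(3/2) (F(G) = -1/2 + G*sqrt(G) = -1/2 + G**(3/2))
l = -4 (l = 1*(-4) = -4)
(F(-5) + l)**2*3 = ((-1/2 + (-5)**(3/2)) - 4)**2*3 = ((-1/2 - 5*I*sqrt(5)) - 4)**2*3 = (-9/2 - 5*I*sqrt(5))**2*3 = 3*(-9/2 - 5*I*sqrt(5))**2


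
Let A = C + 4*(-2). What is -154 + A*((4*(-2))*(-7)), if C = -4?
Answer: -826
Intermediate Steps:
A = -12 (A = -4 + 4*(-2) = -4 - 8 = -12)
-154 + A*((4*(-2))*(-7)) = -154 - 12*4*(-2)*(-7) = -154 - (-96)*(-7) = -154 - 12*56 = -154 - 672 = -826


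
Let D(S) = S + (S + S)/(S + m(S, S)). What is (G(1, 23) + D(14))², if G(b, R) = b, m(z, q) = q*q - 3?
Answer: 9815689/42849 ≈ 229.08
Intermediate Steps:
m(z, q) = -3 + q² (m(z, q) = q² - 3 = -3 + q²)
D(S) = S + 2*S/(-3 + S + S²) (D(S) = S + (S + S)/(S + (-3 + S²)) = S + (2*S)/(-3 + S + S²) = S + 2*S/(-3 + S + S²))
(G(1, 23) + D(14))² = (1 + 14*(-1 + 14 + 14²)/(-3 + 14 + 14²))² = (1 + 14*(-1 + 14 + 196)/(-3 + 14 + 196))² = (1 + 14*209/207)² = (1 + 14*(1/207)*209)² = (1 + 2926/207)² = (3133/207)² = 9815689/42849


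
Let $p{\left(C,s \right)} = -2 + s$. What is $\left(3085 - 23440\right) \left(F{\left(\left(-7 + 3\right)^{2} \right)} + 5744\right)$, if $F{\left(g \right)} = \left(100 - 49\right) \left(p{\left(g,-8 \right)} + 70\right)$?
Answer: $-179205420$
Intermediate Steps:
$F{\left(g \right)} = 3060$ ($F{\left(g \right)} = \left(100 - 49\right) \left(\left(-2 - 8\right) + 70\right) = 51 \left(-10 + 70\right) = 51 \cdot 60 = 3060$)
$\left(3085 - 23440\right) \left(F{\left(\left(-7 + 3\right)^{2} \right)} + 5744\right) = \left(3085 - 23440\right) \left(3060 + 5744\right) = \left(-20355\right) 8804 = -179205420$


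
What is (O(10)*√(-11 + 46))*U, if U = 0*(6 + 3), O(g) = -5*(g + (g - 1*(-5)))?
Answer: 0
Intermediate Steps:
O(g) = -25 - 10*g (O(g) = -5*(g + (g + 5)) = -5*(g + (5 + g)) = -5*(5 + 2*g) = -25 - 10*g)
U = 0 (U = 0*9 = 0)
(O(10)*√(-11 + 46))*U = ((-25 - 10*10)*√(-11 + 46))*0 = ((-25 - 100)*√35)*0 = -125*√35*0 = 0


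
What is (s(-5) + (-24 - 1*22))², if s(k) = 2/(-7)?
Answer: 104976/49 ≈ 2142.4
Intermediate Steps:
s(k) = -2/7 (s(k) = 2*(-⅐) = -2/7)
(s(-5) + (-24 - 1*22))² = (-2/7 + (-24 - 1*22))² = (-2/7 + (-24 - 22))² = (-2/7 - 46)² = (-324/7)² = 104976/49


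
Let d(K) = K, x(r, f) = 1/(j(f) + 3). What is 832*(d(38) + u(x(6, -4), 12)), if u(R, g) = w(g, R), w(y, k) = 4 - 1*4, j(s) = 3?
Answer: 31616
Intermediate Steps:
w(y, k) = 0 (w(y, k) = 4 - 4 = 0)
x(r, f) = ⅙ (x(r, f) = 1/(3 + 3) = 1/6 = ⅙)
u(R, g) = 0
832*(d(38) + u(x(6, -4), 12)) = 832*(38 + 0) = 832*38 = 31616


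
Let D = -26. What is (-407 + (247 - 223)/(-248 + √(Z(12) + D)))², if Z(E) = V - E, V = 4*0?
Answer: (41090720*√38 + 5093313469*I)/(248*√38 + 30733*I) ≈ 1.6573e+5 + 1.9573*I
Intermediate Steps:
V = 0
Z(E) = -E (Z(E) = 0 - E = -E)
(-407 + (247 - 223)/(-248 + √(Z(12) + D)))² = (-407 + (247 - 223)/(-248 + √(-1*12 - 26)))² = (-407 + 24/(-248 + √(-12 - 26)))² = (-407 + 24/(-248 + √(-38)))² = (-407 + 24/(-248 + I*√38))²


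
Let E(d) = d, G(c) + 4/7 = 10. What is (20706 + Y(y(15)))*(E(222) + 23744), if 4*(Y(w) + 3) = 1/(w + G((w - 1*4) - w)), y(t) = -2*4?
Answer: 9923445841/20 ≈ 4.9617e+8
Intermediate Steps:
G(c) = 66/7 (G(c) = -4/7 + 10 = 66/7)
y(t) = -8
Y(w) = -3 + 1/(4*(66/7 + w)) (Y(w) = -3 + 1/(4*(w + 66/7)) = -3 + 1/(4*(66/7 + w)))
(20706 + Y(y(15)))*(E(222) + 23744) = (20706 + (-785 - 84*(-8))/(4*(66 + 7*(-8))))*(222 + 23744) = (20706 + (-785 + 672)/(4*(66 - 56)))*23966 = (20706 + (¼)*(-113)/10)*23966 = (20706 + (¼)*(⅒)*(-113))*23966 = (20706 - 113/40)*23966 = (828127/40)*23966 = 9923445841/20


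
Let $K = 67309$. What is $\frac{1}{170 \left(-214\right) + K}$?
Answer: $\frac{1}{30929} \approx 3.2332 \cdot 10^{-5}$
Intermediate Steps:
$\frac{1}{170 \left(-214\right) + K} = \frac{1}{170 \left(-214\right) + 67309} = \frac{1}{-36380 + 67309} = \frac{1}{30929}$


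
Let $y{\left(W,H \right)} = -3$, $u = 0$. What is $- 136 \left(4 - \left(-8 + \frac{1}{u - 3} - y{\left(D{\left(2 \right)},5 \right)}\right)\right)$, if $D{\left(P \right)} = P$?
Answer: $- \frac{3808}{3} \approx -1269.3$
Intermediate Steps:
$- 136 \left(4 - \left(-8 + \frac{1}{u - 3} - y{\left(D{\left(2 \right)},5 \right)}\right)\right) = - 136 \left(4 + \left(\left(\left(-3 + 3\right) + 5\right) - \frac{1}{0 - 3}\right)\right) = - 136 \left(4 + \left(\left(0 + 5\right) - \frac{1}{-3}\right)\right) = - 136 \left(4 + \left(5 - - \frac{1}{3}\right)\right) = - 136 \left(4 + \left(5 + \frac{1}{3}\right)\right) = - 136 \left(4 + \frac{16}{3}\right) = \left(-136\right) \frac{28}{3} = - \frac{3808}{3}$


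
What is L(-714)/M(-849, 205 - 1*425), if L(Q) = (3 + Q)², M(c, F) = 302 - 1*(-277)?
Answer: 168507/193 ≈ 873.09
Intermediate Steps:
M(c, F) = 579 (M(c, F) = 302 + 277 = 579)
L(-714)/M(-849, 205 - 1*425) = (3 - 714)²/579 = (-711)²*(1/579) = 505521*(1/579) = 168507/193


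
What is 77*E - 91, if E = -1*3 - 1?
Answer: -399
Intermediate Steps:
E = -4 (E = -3 - 1 = -4)
77*E - 91 = 77*(-4) - 91 = -308 - 91 = -399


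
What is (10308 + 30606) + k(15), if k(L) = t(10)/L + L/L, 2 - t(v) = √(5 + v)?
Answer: 613727/15 - √15/15 ≈ 40915.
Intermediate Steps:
t(v) = 2 - √(5 + v)
k(L) = 1 + (2 - √15)/L (k(L) = (2 - √(5 + 10))/L + L/L = (2 - √15)/L + 1 = 1 + (2 - √15)/L)
(10308 + 30606) + k(15) = (10308 + 30606) + (2 + 15 - √15)/15 = 40914 + (17 - √15)/15 = 40914 + (17/15 - √15/15) = 613727/15 - √15/15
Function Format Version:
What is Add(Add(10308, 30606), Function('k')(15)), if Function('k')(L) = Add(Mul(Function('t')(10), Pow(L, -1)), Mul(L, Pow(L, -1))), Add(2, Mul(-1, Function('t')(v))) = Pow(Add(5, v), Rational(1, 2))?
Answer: Add(Rational(613727, 15), Mul(Rational(-1, 15), Pow(15, Rational(1, 2)))) ≈ 40915.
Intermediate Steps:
Function('t')(v) = Add(2, Mul(-1, Pow(Add(5, v), Rational(1, 2))))
Function('k')(L) = Add(1, Mul(Pow(L, -1), Add(2, Mul(-1, Pow(15, Rational(1, 2)))))) (Function('k')(L) = Add(Mul(Add(2, Mul(-1, Pow(Add(5, 10), Rational(1, 2)))), Pow(L, -1)), Mul(L, Pow(L, -1))) = Add(Mul(Add(2, Mul(-1, Pow(15, Rational(1, 2)))), Pow(L, -1)), 1) = Add(Mul(Pow(L, -1), Add(2, Mul(-1, Pow(15, Rational(1, 2))))), 1) = Add(1, Mul(Pow(L, -1), Add(2, Mul(-1, Pow(15, Rational(1, 2)))))))
Add(Add(10308, 30606), Function('k')(15)) = Add(Add(10308, 30606), Mul(Pow(15, -1), Add(2, 15, Mul(-1, Pow(15, Rational(1, 2)))))) = Add(40914, Mul(Rational(1, 15), Add(17, Mul(-1, Pow(15, Rational(1, 2)))))) = Add(40914, Add(Rational(17, 15), Mul(Rational(-1, 15), Pow(15, Rational(1, 2))))) = Add(Rational(613727, 15), Mul(Rational(-1, 15), Pow(15, Rational(1, 2))))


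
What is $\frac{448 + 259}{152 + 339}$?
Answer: $\frac{707}{491} \approx 1.4399$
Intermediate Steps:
$\frac{448 + 259}{152 + 339} = \frac{1}{491} \cdot 707 = \frac{707}{491}$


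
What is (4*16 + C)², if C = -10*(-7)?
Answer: 17956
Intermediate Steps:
C = 70
(4*16 + C)² = (4*16 + 70)² = (64 + 70)² = 134² = 17956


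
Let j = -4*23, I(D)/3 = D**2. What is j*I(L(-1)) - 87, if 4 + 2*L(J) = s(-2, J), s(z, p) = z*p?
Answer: -363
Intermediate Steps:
s(z, p) = p*z
L(J) = -2 - J (L(J) = -2 + (J*(-2))/2 = -2 + (-2*J)/2 = -2 - J)
I(D) = 3*D**2
j = -92
j*I(L(-1)) - 87 = -276*(-2 - 1*(-1))**2 - 87 = -276*(-2 + 1)**2 - 87 = -276*(-1)**2 - 87 = -276 - 87 = -363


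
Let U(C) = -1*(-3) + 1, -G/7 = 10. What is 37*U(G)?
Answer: 148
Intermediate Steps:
G = -70 (G = -7*10 = -70)
U(C) = 4 (U(C) = 3 + 1 = 4)
37*U(G) = 37*4 = 148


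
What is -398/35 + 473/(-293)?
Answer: -133169/10255 ≈ -12.986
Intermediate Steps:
-398/35 + 473/(-293) = -398*1/35 + 473*(-1/293) = -398/35 - 473/293 = -133169/10255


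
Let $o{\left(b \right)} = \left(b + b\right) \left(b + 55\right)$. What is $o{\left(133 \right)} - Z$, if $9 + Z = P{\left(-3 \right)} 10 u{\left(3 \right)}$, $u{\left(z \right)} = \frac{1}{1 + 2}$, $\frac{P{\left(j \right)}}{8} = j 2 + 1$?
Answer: $\frac{150451}{3} \approx 50150.0$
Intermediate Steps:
$P{\left(j \right)} = 8 + 16 j$ ($P{\left(j \right)} = 8 \left(j 2 + 1\right) = 8 \left(2 j + 1\right) = 8 \left(1 + 2 j\right) = 8 + 16 j$)
$u{\left(z \right)} = \frac{1}{3}$
$Z = - \frac{427}{3}$ ($Z = -9 + \left(8 + 16 \left(-3\right)\right) 10 \cdot \frac{1}{3} = -9 + \left(8 - 48\right) 10 \cdot \frac{1}{3} = -9 + \left(-40\right) 10 \cdot \frac{1}{3} = -9 - \frac{400}{3} = - \frac{427}{3} \approx -142.33$)
$o{\left(b \right)} = 2 b \left(55 + b\right)$
$o{\left(133 \right)} - Z = 2 \cdot 133 \left(55 + 133\right) - - \frac{427}{3} = 2 \cdot 133 \cdot 188 + \frac{427}{3} = 50008 + \frac{427}{3} = \frac{150451}{3}$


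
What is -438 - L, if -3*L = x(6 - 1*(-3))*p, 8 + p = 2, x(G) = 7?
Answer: -452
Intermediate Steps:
p = -6 (p = -8 + 2 = -6)
L = 14 (L = -7*(-6)/3 = -⅓*(-42) = 14)
-438 - L = -438 - 1*14 = -438 - 14 = -452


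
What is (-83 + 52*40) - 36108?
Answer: -34111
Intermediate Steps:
(-83 + 52*40) - 36108 = (-83 + 2080) - 36108 = 1997 - 36108 = -34111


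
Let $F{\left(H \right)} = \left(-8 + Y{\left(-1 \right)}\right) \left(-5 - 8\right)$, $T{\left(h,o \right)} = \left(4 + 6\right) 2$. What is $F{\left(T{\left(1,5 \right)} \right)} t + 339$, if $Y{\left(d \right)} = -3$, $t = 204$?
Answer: $29511$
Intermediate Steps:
$T{\left(h,o \right)} = 20$ ($T{\left(h,o \right)} = 10 \cdot 2 = 20$)
$F{\left(H \right)} = 143$ ($F{\left(H \right)} = \left(-8 - 3\right) \left(-5 - 8\right) = \left(-11\right) \left(-13\right) = 143$)
$F{\left(T{\left(1,5 \right)} \right)} t + 339 = 143 \cdot 204 + 339 = 29172 + 339 = 29511$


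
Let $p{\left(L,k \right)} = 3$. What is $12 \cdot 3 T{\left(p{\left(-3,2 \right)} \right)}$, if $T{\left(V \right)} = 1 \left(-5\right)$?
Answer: $-180$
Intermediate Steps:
$T{\left(V \right)} = -5$
$12 \cdot 3 T{\left(p{\left(-3,2 \right)} \right)} = 12 \cdot 3 \left(-5\right) = 36 \left(-5\right) = -180$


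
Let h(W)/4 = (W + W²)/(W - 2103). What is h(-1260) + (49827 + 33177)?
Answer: 90932364/1121 ≈ 81117.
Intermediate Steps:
h(W) = 4*(W + W²)/(-2103 + W) (h(W) = 4*((W + W²)/(W - 2103)) = 4*((W + W²)/(-2103 + W)) = 4*(W + W²)/(-2103 + W))
h(-1260) + (49827 + 33177) = 4*(-1260)*(1 - 1260)/(-2103 - 1260) + (49827 + 33177) = 4*(-1260)*(-1259)/(-3363) + 83004 = 4*(-1260)*(-1/3363)*(-1259) + 83004 = -2115120/1121 + 83004 = 90932364/1121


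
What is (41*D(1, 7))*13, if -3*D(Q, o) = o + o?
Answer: -7462/3 ≈ -2487.3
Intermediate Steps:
D(Q, o) = -2*o/3 (D(Q, o) = -(o + o)/3 = -2*o/3)
(41*D(1, 7))*13 = (41*(-⅔*7))*13 = (41*(-14/3))*13 = -574/3*13 = -7462/3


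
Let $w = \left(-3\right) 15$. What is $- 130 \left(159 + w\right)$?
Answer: $-14820$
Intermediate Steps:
$w = -45$
$- 130 \left(159 + w\right) = - 130 \left(159 - 45\right) = \left(-130\right) 114 = -14820$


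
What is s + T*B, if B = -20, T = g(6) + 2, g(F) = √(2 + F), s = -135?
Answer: -175 - 40*√2 ≈ -231.57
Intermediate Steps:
T = 2 + 2*√2 (T = √(2 + 6) + 2 = √8 + 2 = 2*√2 + 2 = 2 + 2*√2 ≈ 4.8284)
s + T*B = -135 + (2 + 2*√2)*(-20) = -135 + (-40 - 40*√2) = -175 - 40*√2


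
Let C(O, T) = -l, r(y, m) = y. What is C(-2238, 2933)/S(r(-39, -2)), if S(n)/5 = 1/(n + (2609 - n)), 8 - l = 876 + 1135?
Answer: 5225827/5 ≈ 1.0452e+6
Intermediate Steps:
l = -2003 (l = 8 - (876 + 1135) = 8 - 1*2011 = 8 - 2011 = -2003)
S(n) = 5/2609 (S(n) = 5/(n + (2609 - n)) = 5/2609)
C(O, T) = 2003 (C(O, T) = -1*(-2003) = 2003)
C(-2238, 2933)/S(r(-39, -2)) = 2003/(5/2609) = 2003*(2609/5) = 5225827/5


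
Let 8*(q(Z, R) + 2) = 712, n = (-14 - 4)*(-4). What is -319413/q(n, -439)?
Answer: -106471/29 ≈ -3671.4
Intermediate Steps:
n = 72 (n = -18*(-4) = 72)
q(Z, R) = 87 (q(Z, R) = -2 + (1/8)*712 = -2 + 89 = 87)
-319413/q(n, -439) = -319413/87 = -319413*1/87 = -106471/29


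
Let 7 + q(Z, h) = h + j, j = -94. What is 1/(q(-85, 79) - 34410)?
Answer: -1/34432 ≈ -2.9043e-5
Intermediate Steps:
q(Z, h) = -101 + h (q(Z, h) = -7 + (h - 94) = -7 + (-94 + h) = -101 + h)
1/(q(-85, 79) - 34410) = 1/((-101 + 79) - 34410) = 1/(-22 - 34410) = 1/(-34432) = -1/34432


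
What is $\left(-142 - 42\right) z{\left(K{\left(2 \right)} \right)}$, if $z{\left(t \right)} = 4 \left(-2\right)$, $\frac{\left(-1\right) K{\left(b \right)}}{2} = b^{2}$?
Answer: $1472$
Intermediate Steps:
$K{\left(b \right)} = - 2 b^{2}$
$z{\left(t \right)} = -8$
$\left(-142 - 42\right) z{\left(K{\left(2 \right)} \right)} = \left(-142 - 42\right) \left(-8\right) = \left(-184\right) \left(-8\right) = 1472$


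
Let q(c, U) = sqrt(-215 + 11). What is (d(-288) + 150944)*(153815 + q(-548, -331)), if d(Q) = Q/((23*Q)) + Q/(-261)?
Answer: 15486157725595/667 + 201360826*I*sqrt(51)/667 ≈ 2.3218e+10 + 2.1559e+6*I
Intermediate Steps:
q(c, U) = 2*I*sqrt(51) (q(c, U) = sqrt(-204) = 2*I*sqrt(51))
d(Q) = 1/23 - Q/261 (d(Q) = Q*(1/(23*Q)) + Q*(-1/261) = 1/23 - Q/261)
(d(-288) + 150944)*(153815 + q(-548, -331)) = ((1/23 - 1/261*(-288)) + 150944)*(153815 + 2*I*sqrt(51)) = ((1/23 + 32/29) + 150944)*(153815 + 2*I*sqrt(51)) = (765/667 + 150944)*(153815 + 2*I*sqrt(51)) = 100680413*(153815 + 2*I*sqrt(51))/667 = 15486157725595/667 + 201360826*I*sqrt(51)/667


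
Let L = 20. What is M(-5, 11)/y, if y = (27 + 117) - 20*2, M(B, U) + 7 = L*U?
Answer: 213/104 ≈ 2.0481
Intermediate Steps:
M(B, U) = -7 + 20*U
y = 104 (y = 144 - 40 = 104)
M(-5, 11)/y = (-7 + 20*11)/104 = (-7 + 220)*(1/104) = 213*(1/104) = 213/104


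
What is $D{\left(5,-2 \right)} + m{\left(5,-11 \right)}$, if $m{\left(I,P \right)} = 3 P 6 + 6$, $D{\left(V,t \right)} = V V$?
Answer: $-167$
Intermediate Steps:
$D{\left(V,t \right)} = V^{2}$
$m{\left(I,P \right)} = 6 + 18 P$ ($m{\left(I,P \right)} = 18 P + 6 = 6 + 18 P$)
$D{\left(5,-2 \right)} + m{\left(5,-11 \right)} = 5^{2} + \left(6 + 18 \left(-11\right)\right) = 25 + \left(6 - 198\right) = 25 - 192 = -167$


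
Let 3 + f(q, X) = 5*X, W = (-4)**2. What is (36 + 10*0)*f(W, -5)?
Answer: -1008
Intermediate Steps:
W = 16
f(q, X) = -3 + 5*X
(36 + 10*0)*f(W, -5) = (36 + 10*0)*(-3 + 5*(-5)) = (36 + 0)*(-3 - 25) = 36*(-28) = -1008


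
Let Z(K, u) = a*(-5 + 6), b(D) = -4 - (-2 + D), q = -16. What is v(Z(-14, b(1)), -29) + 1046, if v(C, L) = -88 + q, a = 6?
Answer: 942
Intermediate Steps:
b(D) = -2 - D (b(D) = -4 + (2 - D) = -2 - D)
Z(K, u) = 6 (Z(K, u) = 6*(-5 + 6) = 6*1 = 6)
v(C, L) = -104 (v(C, L) = -88 - 16 = -104)
v(Z(-14, b(1)), -29) + 1046 = -104 + 1046 = 942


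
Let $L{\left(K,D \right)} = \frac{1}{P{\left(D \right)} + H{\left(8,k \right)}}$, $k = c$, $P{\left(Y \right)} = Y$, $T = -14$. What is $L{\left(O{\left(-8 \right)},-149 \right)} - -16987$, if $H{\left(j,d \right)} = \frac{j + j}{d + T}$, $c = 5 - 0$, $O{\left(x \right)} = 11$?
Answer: $\frac{23051350}{1357} \approx 16987.0$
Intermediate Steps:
$c = 5$ ($c = 5 + 0 = 5$)
$k = 5$
$H{\left(j,d \right)} = \frac{2 j}{-14 + d}$ ($H{\left(j,d \right)} = \frac{j + j}{d - 14} = \frac{2 j}{-14 + d}$)
$L{\left(K,D \right)} = \frac{1}{- \frac{16}{9} + D}$ ($L{\left(K,D \right)} = \frac{1}{D + 2 \cdot 8 \frac{1}{-14 + 5}} = \frac{1}{D + 2 \cdot 8 \frac{1}{-9}} = \frac{1}{D + 2 \cdot 8 \left(- \frac{1}{9}\right)} = \frac{1}{D - \frac{16}{9}} = \frac{1}{- \frac{16}{9} + D}$)
$L{\left(O{\left(-8 \right)},-149 \right)} - -16987 = \frac{9}{-16 + 9 \left(-149\right)} - -16987 = \frac{9}{-16 - 1341} + 16987 = \frac{9}{-1357} + 16987 = 9 \left(- \frac{1}{1357}\right) + 16987 = - \frac{9}{1357} + 16987 = \frac{23051350}{1357}$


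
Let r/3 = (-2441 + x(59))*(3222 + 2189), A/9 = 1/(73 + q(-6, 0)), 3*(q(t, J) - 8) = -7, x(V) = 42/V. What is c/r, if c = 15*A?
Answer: -135/3116238188 ≈ -4.3321e-8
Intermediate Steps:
q(t, J) = 17/3 (q(t, J) = 8 + (1/3)*(-7) = 8 - 7/3 = 17/3)
A = 27/236 (A = 9/(73 + 17/3) = 9/(236/3) = 9*(3/236) = 27/236 ≈ 0.11441)
c = 405/236 (c = 15*(27/236) = 405/236 ≈ 1.7161)
r = -2337178641/59 (r = 3*((-2441 + 42/59)*(3222 + 2189)) = 3*((-2441 + 42*(1/59))*5411) = 3*((-2441 + 42/59)*5411) = 3*(-143977/59*5411) = 3*(-779059547/59) = -2337178641/59 ≈ -3.9613e+7)
c/r = 405/(236*(-2337178641/59)) = (405/236)*(-59/2337178641) = -135/3116238188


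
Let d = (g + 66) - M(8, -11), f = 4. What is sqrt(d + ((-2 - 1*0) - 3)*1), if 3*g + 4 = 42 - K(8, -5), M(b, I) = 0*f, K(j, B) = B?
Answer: sqrt(678)/3 ≈ 8.6795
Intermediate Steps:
M(b, I) = 0 (M(b, I) = 0*4 = 0)
g = 43/3 (g = -4/3 + (42 - 1*(-5))/3 = -4/3 + (42 + 5)/3 = -4/3 + (1/3)*47 = -4/3 + 47/3 = 43/3 ≈ 14.333)
d = 241/3 (d = (43/3 + 66) - 1*0 = 241/3 + 0 = 241/3 ≈ 80.333)
sqrt(d + ((-2 - 1*0) - 3)*1) = sqrt(241/3 + ((-2 - 1*0) - 3)*1) = sqrt(241/3 + ((-2 + 0) - 3)*1) = sqrt(241/3 + (-2 - 3)*1) = sqrt(241/3 - 5*1) = sqrt(241/3 - 5) = sqrt(226/3) = sqrt(678)/3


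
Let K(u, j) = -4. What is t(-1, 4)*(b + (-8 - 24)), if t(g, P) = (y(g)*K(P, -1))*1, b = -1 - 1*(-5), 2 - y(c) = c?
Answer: 336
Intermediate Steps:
y(c) = 2 - c
b = 4 (b = -1 + 5 = 4)
t(g, P) = -8 + 4*g (t(g, P) = ((2 - g)*(-4))*1 = (-8 + 4*g)*1 = -8 + 4*g)
t(-1, 4)*(b + (-8 - 24)) = (-8 + 4*(-1))*(4 + (-8 - 24)) = (-8 - 4)*(4 - 32) = -12*(-28) = 336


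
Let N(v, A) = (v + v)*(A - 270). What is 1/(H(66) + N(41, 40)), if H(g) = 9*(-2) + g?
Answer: -1/18812 ≈ -5.3158e-5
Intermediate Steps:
H(g) = -18 + g
N(v, A) = 2*v*(-270 + A) (N(v, A) = (2*v)*(-270 + A) = 2*v*(-270 + A))
1/(H(66) + N(41, 40)) = 1/((-18 + 66) + 2*41*(-270 + 40)) = 1/(48 + 2*41*(-230)) = 1/(48 - 18860) = 1/(-18812) = -1/18812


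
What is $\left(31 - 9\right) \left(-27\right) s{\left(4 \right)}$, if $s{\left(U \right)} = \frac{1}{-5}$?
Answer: $\frac{594}{5} \approx 118.8$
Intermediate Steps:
$s{\left(U \right)} = - \frac{1}{5}$
$\left(31 - 9\right) \left(-27\right) s{\left(4 \right)} = \left(31 - 9\right) \left(-27\right) \left(- \frac{1}{5}\right) = 22 \left(-27\right) \left(- \frac{1}{5}\right) = \left(-594\right) \left(- \frac{1}{5}\right) = \frac{594}{5}$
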